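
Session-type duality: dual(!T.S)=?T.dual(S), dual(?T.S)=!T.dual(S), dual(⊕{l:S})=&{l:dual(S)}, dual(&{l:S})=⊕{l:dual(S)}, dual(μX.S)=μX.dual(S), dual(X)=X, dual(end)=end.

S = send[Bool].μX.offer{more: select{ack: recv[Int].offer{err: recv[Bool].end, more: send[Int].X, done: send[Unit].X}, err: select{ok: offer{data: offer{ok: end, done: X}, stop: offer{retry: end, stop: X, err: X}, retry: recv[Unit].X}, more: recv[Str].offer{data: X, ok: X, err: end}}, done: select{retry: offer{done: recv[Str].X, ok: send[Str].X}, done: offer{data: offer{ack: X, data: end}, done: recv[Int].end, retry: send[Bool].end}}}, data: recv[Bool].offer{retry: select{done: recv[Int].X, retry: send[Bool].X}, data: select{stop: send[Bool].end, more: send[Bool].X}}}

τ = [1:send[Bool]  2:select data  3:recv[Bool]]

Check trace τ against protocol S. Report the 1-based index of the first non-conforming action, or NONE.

2

@1 send[Bool]  match  residual = μX.…
@2 got select data, protocol expects offer more or offer data  ✗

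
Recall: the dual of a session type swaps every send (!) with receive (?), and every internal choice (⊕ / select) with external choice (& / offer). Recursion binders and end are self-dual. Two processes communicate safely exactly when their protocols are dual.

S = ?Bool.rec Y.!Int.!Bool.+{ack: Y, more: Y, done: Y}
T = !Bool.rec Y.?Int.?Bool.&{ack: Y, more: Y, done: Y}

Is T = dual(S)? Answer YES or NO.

?Bool vs !Bool  match
  rec Y vs rec Y  match (rec unchanged)
    !Int vs ?Int  match
      !Bool vs ?Bool  match
        +{ack,more,done} vs &{ack,more,done}  match labels match
          case ack:
            Y vs Y  match
          case more:
            Y vs Y  match
          case done:
            Y vs Y  match

YES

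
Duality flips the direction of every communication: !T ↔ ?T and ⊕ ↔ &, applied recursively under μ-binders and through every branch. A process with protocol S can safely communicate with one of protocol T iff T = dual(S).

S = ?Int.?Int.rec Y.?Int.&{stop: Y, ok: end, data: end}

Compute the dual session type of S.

!Int.!Int.rec Y.!Int.+{stop: Y, ok: end, data: end}

?Int = !Int
  ?Int = !Int
    rec Y = rec Y  (rec unchanged)
      ?Int = !Int
        &{stop,ok,data} = +{stop,ok,data}  (external→internal)
          • stop:
            Y self-dual
          • ok:
            end self-dual
          • data:
            end self-dual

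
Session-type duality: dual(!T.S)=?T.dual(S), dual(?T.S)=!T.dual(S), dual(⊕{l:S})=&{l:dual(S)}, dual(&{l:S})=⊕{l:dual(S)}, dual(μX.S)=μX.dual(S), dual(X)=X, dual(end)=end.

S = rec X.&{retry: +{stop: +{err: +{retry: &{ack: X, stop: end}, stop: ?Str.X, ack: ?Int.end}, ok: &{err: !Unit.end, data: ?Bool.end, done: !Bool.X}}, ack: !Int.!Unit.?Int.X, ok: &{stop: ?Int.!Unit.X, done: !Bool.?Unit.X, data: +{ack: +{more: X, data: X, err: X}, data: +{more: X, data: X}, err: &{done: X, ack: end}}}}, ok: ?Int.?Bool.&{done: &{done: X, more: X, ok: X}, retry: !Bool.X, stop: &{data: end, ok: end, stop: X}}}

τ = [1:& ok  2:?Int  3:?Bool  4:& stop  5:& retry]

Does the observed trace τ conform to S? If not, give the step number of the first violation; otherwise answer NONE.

5

[1] & ok  ok  cont: ?Int.?Bool.&{done: &{done: rec X.…, more: rec X.…, ok: rec X.…}, retry: !Bool.rec X.…, stop: &{data: end, ok: end, stop: rec X.…}}
[2] ?Int  ok  cont: ?Bool.&{done: &{done: rec X.…, more: rec X.…, ok: rec X.…}, retry: !Bool.rec X.…, stop: &{data: end, ok: end, stop: rec X.…}}
[3] ?Bool  ok  cont: &{done: &{done: rec X.…, more: rec X.…, ok: rec X.…}, retry: !Bool.rec X.…, stop: &{data: end, ok: end, stop: rec X.…}}
[4] & stop  ok  cont: &{data: end, ok: end, stop: rec X.…}
[5] got & retry, protocol expects & data or & ok or & stop  ✗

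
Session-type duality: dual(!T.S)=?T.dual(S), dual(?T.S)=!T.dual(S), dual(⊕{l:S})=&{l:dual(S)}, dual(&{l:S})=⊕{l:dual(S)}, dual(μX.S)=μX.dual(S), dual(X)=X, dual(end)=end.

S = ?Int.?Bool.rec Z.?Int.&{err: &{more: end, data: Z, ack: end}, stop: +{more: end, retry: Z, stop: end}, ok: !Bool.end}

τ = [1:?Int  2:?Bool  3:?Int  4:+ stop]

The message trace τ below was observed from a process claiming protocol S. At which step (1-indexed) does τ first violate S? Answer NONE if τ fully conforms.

@1 ?Int  ✓  cont: ?Bool.rec Z.…
@2 ?Bool  ✓  cont: rec Z.…
@3 ?Int  ✓  cont: &{err: &{more: end, data: rec Z.…, ack: end}, stop: +{more: end, retry: rec Z.…, stop: end}, ok: !Bool.end}
@4 got + stop, protocol expects & err or & stop or & ok  ✗

4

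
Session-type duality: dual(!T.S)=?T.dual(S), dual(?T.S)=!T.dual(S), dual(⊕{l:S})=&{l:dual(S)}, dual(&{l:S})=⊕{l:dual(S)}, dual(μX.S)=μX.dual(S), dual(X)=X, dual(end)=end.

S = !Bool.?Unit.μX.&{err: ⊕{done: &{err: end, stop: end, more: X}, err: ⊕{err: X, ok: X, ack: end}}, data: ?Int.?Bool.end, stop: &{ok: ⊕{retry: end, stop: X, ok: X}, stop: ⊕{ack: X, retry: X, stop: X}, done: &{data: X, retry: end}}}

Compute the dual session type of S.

?Bool.!Unit.μX.⊕{err: &{done: ⊕{err: end, stop: end, more: X}, err: &{err: X, ok: X, ack: end}}, data: !Int.!Bool.end, stop: ⊕{ok: &{retry: end, stop: X, ok: X}, stop: &{ack: X, retry: X, stop: X}, done: ⊕{data: X, retry: end}}}

!Bool = ?Bool
  ?Unit = !Unit
    μX = μX  (μ self-dual)
      &{err,data,stop} = ⊕{err,data,stop}  (offer→select)
        [err]
          ⊕{done,err} = &{done,err}  (select→offer)
            [done]
              &{err,stop,more} = ⊕{err,stop,more}  (offer→select)
                [err]
                  end ↦ end
                [stop]
                  end ↦ end
                [more]
                  X ↦ X
            [err]
              ⊕{err,ok,ack} = &{err,ok,ack}  (select→offer)
                [err]
                  X ↦ X
                [ok]
                  X ↦ X
                [ack]
                  end ↦ end
        [data]
          ?Int = !Int
            ?Bool = !Bool
              end ↦ end
        [stop]
          &{ok,stop,done} = ⊕{ok,stop,done}  (offer→select)
            [ok]
              ⊕{retry,stop,ok} = &{retry,stop,ok}  (select→offer)
                [retry]
                  end ↦ end
                [stop]
                  X ↦ X
                [ok]
                  X ↦ X
            [stop]
              ⊕{ack,retry,stop} = &{ack,retry,stop}  (select→offer)
                [ack]
                  X ↦ X
                [retry]
                  X ↦ X
                [stop]
                  X ↦ X
            [done]
              &{data,retry} = ⊕{data,retry}  (offer→select)
                [data]
                  X ↦ X
                [retry]
                  end ↦ end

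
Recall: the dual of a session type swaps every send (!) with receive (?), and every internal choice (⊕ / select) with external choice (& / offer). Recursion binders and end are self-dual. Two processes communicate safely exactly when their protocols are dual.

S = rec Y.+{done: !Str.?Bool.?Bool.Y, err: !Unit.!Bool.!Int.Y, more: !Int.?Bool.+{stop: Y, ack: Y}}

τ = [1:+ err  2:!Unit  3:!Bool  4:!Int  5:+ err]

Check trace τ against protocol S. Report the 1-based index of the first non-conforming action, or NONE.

@1 + err  match  now at !Unit.!Bool.!Int.rec Y.…
@2 !Unit  match  now at !Bool.!Int.rec Y.…
@3 !Bool  match  now at !Int.rec Y.…
@4 !Int  match  now at rec Y.…
@5 + err  match  now at !Unit.!Bool.!Int.rec Y.…
trace exhausted — no violation

NONE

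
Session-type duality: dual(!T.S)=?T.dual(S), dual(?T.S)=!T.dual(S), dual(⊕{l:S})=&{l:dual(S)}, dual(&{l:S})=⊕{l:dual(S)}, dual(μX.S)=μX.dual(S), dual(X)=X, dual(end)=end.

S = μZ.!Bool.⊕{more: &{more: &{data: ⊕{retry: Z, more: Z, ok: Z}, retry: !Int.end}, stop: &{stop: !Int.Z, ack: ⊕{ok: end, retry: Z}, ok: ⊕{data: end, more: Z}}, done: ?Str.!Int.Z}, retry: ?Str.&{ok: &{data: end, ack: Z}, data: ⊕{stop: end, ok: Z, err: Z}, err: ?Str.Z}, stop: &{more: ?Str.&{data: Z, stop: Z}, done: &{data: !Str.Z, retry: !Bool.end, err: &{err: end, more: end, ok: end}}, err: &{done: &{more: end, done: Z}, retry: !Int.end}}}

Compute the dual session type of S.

μZ.?Bool.&{more: ⊕{more: ⊕{data: &{retry: Z, more: Z, ok: Z}, retry: ?Int.end}, stop: ⊕{stop: ?Int.Z, ack: &{ok: end, retry: Z}, ok: &{data: end, more: Z}}, done: !Str.?Int.Z}, retry: !Str.⊕{ok: ⊕{data: end, ack: Z}, data: &{stop: end, ok: Z, err: Z}, err: !Str.Z}, stop: ⊕{more: !Str.⊕{data: Z, stop: Z}, done: ⊕{data: ?Str.Z, retry: ?Bool.end, err: ⊕{err: end, more: end, ok: end}}, err: ⊕{done: ⊕{more: end, done: Z}, retry: ?Int.end}}}

μZ = μZ  (binder kept)
  !Bool = ?Bool
    ⊕{more,retry,stop} = &{more,retry,stop}  (internal→external)
      [more]
        &{more,stop,done} = ⊕{more,stop,done}  (&→⊕)
          [more]
            &{data,retry} = ⊕{data,retry}  (&→⊕)
              [data]
                ⊕{retry,more,ok} = &{retry,more,ok}  (internal→external)
                  [retry]
                    Z ↦ Z
                  [more]
                    Z ↦ Z
                  [ok]
                    Z ↦ Z
              [retry]
                !Int = ?Int
                  end ↦ end
          [stop]
            &{stop,ack,ok} = ⊕{stop,ack,ok}  (&→⊕)
              [stop]
                !Int = ?Int
                  Z ↦ Z
              [ack]
                ⊕{ok,retry} = &{ok,retry}  (internal→external)
                  [ok]
                    end ↦ end
                  [retry]
                    Z ↦ Z
              [ok]
                ⊕{data,more} = &{data,more}  (internal→external)
                  [data]
                    end ↦ end
                  [more]
                    Z ↦ Z
          [done]
            ?Str = !Str
              !Int = ?Int
                Z ↦ Z
      [retry]
        ?Str = !Str
          &{ok,data,err} = ⊕{ok,data,err}  (&→⊕)
            [ok]
              &{data,ack} = ⊕{data,ack}  (&→⊕)
                [data]
                  end ↦ end
                [ack]
                  Z ↦ Z
            [data]
              ⊕{stop,ok,err} = &{stop,ok,err}  (internal→external)
                [stop]
                  end ↦ end
                [ok]
                  Z ↦ Z
                [err]
                  Z ↦ Z
            [err]
              ?Str = !Str
                Z ↦ Z
      [stop]
        &{more,done,err} = ⊕{more,done,err}  (&→⊕)
          [more]
            ?Str = !Str
              &{data,stop} = ⊕{data,stop}  (&→⊕)
                [data]
                  Z ↦ Z
                [stop]
                  Z ↦ Z
          [done]
            &{data,retry,err} = ⊕{data,retry,err}  (&→⊕)
              [data]
                !Str = ?Str
                  Z ↦ Z
              [retry]
                !Bool = ?Bool
                  end ↦ end
              [err]
                &{err,more,ok} = ⊕{err,more,ok}  (&→⊕)
                  [err]
                    end ↦ end
                  [more]
                    end ↦ end
                  [ok]
                    end ↦ end
          [err]
            &{done,retry} = ⊕{done,retry}  (&→⊕)
              [done]
                &{more,done} = ⊕{more,done}  (&→⊕)
                  [more]
                    end ↦ end
                  [done]
                    Z ↦ Z
              [retry]
                !Int = ?Int
                  end ↦ end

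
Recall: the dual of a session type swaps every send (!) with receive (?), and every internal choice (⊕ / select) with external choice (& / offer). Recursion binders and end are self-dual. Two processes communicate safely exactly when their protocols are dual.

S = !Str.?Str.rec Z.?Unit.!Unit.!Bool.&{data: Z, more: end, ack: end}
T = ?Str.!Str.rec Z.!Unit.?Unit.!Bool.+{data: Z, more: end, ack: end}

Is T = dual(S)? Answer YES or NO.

NO

!Str | ?Str  match
  ?Str | !Str  match
    rec Z | rec Z  match (binder kept)
      ?Unit | !Unit  match
        !Unit | ?Unit  match
          !Bool | !Bool  ✗ same direction on both sides — not dual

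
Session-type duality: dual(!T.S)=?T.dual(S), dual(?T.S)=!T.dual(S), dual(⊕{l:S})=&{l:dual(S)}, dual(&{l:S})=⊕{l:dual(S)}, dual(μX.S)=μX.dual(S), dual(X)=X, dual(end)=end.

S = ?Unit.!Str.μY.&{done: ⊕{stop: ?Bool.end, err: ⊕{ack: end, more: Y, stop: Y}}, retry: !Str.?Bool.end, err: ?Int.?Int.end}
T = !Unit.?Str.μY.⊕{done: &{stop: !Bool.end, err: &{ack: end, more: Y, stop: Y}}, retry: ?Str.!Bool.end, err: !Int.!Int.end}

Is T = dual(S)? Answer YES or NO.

?Unit vs !Unit  match
  !Str vs ?Str  match
    μY vs μY  match (binder kept)
      &{done,retry,err} vs ⊕{done,retry,err}  match labels match
        case done:
          ⊕{stop,err} vs &{stop,err}  match labels match
            case stop:
              ?Bool vs !Bool  match
                end vs end  match
            case err:
              ⊕{ack,more,stop} vs &{ack,more,stop}  match labels match
                case ack:
                  end vs end  match
                case more:
                  Y vs Y  match
                case stop:
                  Y vs Y  match
        case retry:
          !Str vs ?Str  match
            ?Bool vs !Bool  match
              end vs end  match
        case err:
          ?Int vs !Int  match
            ?Int vs !Int  match
              end vs end  match

YES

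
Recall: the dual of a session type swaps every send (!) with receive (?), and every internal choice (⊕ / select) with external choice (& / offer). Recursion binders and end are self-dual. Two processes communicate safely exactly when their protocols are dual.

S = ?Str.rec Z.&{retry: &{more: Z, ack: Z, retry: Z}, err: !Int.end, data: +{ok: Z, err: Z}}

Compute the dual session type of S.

!Str.rec Z.+{retry: +{more: Z, ack: Z, retry: Z}, err: ?Int.end, data: &{ok: Z, err: Z}}

?Str = !Str
  rec Z = rec Z  (binder kept)
    &{retry,err,data} = +{retry,err,data}  (&→⊕)
      • retry:
        &{more,ack,retry} = +{more,ack,retry}  (&→⊕)
          • more:
            dual(Z) = Z
          • ack:
            dual(Z) = Z
          • retry:
            dual(Z) = Z
      • err:
        !Int = ?Int
          dual(end) = end
      • data:
        +{ok,err} = &{ok,err}  (⊕→&)
          • ok:
            dual(Z) = Z
          • err:
            dual(Z) = Z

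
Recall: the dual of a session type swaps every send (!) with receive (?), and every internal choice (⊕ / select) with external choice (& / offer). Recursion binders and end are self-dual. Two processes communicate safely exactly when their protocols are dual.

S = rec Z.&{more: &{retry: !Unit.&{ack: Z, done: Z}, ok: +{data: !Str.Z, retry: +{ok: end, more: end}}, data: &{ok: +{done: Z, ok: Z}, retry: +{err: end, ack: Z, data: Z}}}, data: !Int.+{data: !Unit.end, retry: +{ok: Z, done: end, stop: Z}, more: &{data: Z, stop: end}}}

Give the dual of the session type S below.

rec Z.+{more: +{retry: ?Unit.+{ack: Z, done: Z}, ok: &{data: ?Str.Z, retry: &{ok: end, more: end}}, data: +{ok: &{done: Z, ok: Z}, retry: &{err: end, ack: Z, data: Z}}}, data: ?Int.&{data: ?Unit.end, retry: &{ok: Z, done: end, stop: Z}, more: +{data: Z, stop: end}}}

rec Z = rec Z  (rec unchanged)
  &{more,data} = +{more,data}  (external→internal)
    • more:
      &{retry,ok,data} = +{retry,ok,data}  (external→internal)
        • retry:
          !Unit = ?Unit
            &{ack,done} = +{ack,done}  (external→internal)
              • ack:
                Z ↦ Z
              • done:
                Z ↦ Z
        • ok:
          +{data,retry} = &{data,retry}  (select→offer)
            • data:
              !Str = ?Str
                Z ↦ Z
            • retry:
              +{ok,more} = &{ok,more}  (select→offer)
                • ok:
                  end ↦ end
                • more:
                  end ↦ end
        • data:
          &{ok,retry} = +{ok,retry}  (external→internal)
            • ok:
              +{done,ok} = &{done,ok}  (select→offer)
                • done:
                  Z ↦ Z
                • ok:
                  Z ↦ Z
            • retry:
              +{err,ack,data} = &{err,ack,data}  (select→offer)
                • err:
                  end ↦ end
                • ack:
                  Z ↦ Z
                • data:
                  Z ↦ Z
    • data:
      !Int = ?Int
        +{data,retry,more} = &{data,retry,more}  (select→offer)
          • data:
            !Unit = ?Unit
              end ↦ end
          • retry:
            +{ok,done,stop} = &{ok,done,stop}  (select→offer)
              • ok:
                Z ↦ Z
              • done:
                end ↦ end
              • stop:
                Z ↦ Z
          • more:
            &{data,stop} = +{data,stop}  (external→internal)
              • data:
                Z ↦ Z
              • stop:
                end ↦ end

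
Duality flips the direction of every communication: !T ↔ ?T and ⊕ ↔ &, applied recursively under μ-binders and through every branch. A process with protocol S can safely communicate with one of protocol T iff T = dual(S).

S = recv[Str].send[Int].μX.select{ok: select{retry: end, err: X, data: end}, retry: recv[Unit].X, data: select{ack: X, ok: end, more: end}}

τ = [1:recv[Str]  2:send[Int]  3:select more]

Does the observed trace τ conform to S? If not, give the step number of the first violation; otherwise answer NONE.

[1] recv[Str]  match  now at send[Int].μX.…
[2] send[Int]  match  now at μX.…
[3] got select more, protocol expects select ok or select retry or select data  ✗

3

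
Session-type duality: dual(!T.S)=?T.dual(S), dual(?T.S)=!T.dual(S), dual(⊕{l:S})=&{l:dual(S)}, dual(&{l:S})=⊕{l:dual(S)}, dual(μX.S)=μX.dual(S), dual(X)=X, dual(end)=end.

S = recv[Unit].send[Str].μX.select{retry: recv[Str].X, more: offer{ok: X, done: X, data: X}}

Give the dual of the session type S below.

recv[Unit] → send[Unit]
  send[Str] → recv[Str]
    μX → μX  (binder kept)
      select{retry,more} → offer{retry,more}  (select→offer)
        [retry]
          recv[Str] → send[Str]
            dual(X) = X
        [more]
          offer{ok,done,data} → select{ok,done,data}  (external→internal)
            [ok]
              dual(X) = X
            [done]
              dual(X) = X
            [data]
              dual(X) = X

send[Unit].recv[Str].μX.offer{retry: send[Str].X, more: select{ok: X, done: X, data: X}}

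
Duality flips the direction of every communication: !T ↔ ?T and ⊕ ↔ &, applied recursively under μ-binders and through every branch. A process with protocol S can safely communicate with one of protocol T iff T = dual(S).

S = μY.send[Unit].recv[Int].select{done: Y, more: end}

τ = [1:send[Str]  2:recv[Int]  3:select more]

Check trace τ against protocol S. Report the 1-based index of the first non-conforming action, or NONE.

@1 got send[Str], protocol expects send[Unit]  ✗

1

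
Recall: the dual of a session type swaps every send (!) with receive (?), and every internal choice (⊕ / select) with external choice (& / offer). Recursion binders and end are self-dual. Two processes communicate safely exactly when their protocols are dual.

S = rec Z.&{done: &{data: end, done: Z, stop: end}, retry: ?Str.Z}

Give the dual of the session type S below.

rec Z = rec Z  (rec unchanged)
  &{done,retry} = +{done,retry}  (offer→select)
    case done:
      &{data,done,stop} = +{data,done,stop}  (offer→select)
        case data:
          end ↦ end
        case done:
          Z ↦ Z
        case stop:
          end ↦ end
    case retry:
      ?Str = !Str
        Z ↦ Z

rec Z.+{done: +{data: end, done: Z, stop: end}, retry: !Str.Z}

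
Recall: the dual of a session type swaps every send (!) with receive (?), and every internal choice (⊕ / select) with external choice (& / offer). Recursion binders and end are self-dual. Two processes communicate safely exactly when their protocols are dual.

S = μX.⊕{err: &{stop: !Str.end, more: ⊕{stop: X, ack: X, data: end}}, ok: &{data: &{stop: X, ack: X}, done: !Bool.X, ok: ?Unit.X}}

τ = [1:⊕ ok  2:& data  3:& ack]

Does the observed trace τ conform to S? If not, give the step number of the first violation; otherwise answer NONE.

NONE

@1 ⊕ ok  ok  state: &{data: &{stop: μX.…, ack: μX.…}, done: !Bool.μX.…, ok: ?Unit.μX.…}
@2 & data  ok  state: &{stop: μX.…, ack: μX.…}
@3 & ack  ok  state: μX.…
all 3 steps conform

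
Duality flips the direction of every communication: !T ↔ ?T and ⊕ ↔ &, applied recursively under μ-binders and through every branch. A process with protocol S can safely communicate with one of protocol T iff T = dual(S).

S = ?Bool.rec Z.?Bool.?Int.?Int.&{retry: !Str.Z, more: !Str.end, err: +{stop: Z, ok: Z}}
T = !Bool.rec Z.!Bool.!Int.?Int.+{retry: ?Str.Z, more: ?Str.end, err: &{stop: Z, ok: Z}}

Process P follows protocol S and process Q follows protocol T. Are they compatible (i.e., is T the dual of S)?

?Bool vs !Bool  match
  rec Z vs rec Z  match (binder kept)
    ?Bool vs !Bool  match
      ?Int vs !Int  match
        ?Int vs ?Int  ✗ same direction on both sides — not dual

NO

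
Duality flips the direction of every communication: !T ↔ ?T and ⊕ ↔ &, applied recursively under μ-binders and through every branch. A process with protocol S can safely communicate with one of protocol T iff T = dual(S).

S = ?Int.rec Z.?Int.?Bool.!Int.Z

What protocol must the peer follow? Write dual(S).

?Int → !Int
  rec Z → rec Z  (binder kept)
    ?Int → !Int
      ?Bool → !Bool
        !Int → ?Int
          Z ↦ Z

!Int.rec Z.!Int.!Bool.?Int.Z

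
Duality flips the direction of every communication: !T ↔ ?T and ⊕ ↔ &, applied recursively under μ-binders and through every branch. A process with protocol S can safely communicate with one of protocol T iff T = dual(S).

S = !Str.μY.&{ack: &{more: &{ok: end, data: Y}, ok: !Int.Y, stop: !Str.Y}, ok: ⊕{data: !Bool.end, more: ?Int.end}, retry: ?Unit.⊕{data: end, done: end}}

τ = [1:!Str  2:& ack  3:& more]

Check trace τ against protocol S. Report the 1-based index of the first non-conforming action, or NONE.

step 1: !Str  ok  cont: μY.…
step 2: & ack  ok  cont: &{more: &{ok: end, data: μY.…}, ok: !Int.μY.…, stop: !Str.μY.…}
step 3: & more  ok  cont: &{ok: end, data: μY.…}
τ conforms to S (length 3)

NONE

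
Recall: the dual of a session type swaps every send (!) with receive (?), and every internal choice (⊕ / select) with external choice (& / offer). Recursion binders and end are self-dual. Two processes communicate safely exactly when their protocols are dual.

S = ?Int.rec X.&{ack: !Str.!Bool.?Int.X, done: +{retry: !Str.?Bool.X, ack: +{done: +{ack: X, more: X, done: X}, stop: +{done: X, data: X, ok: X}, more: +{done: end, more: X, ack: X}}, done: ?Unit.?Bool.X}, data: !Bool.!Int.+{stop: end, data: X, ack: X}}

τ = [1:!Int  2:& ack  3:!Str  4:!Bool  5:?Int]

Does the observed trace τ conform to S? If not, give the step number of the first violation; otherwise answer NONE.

@1 got !Int, protocol expects ?Int  ✗

1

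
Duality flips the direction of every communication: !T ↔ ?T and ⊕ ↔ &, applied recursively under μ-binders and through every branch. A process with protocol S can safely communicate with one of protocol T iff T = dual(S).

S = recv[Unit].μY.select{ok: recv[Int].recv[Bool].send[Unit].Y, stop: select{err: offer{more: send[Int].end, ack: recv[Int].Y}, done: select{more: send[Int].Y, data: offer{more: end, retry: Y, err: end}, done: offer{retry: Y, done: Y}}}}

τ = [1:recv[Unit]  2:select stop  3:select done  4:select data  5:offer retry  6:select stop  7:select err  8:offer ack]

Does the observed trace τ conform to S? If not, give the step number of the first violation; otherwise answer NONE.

step 1: recv[Unit]  ✓  residual = μY.…
step 2: select stop  ✓  residual = select{err: offer{more: send[Int].end, ack: recv[Int].μY.…}, done: select{more: send[Int].μY.…, data: offer{more: end, retry: μY.…, err: end}, done: offer{retry: μY.…, done: μY.…}}}
step 3: select done  ✓  residual = select{more: send[Int].μY.…, data: offer{more: end, retry: μY.…, err: end}, done: offer{retry: μY.…, done: μY.…}}
step 4: select data  ✓  residual = offer{more: end, retry: μY.…, err: end}
step 5: offer retry  ✓  residual = μY.…
step 6: select stop  ✓  residual = select{err: offer{more: send[Int].end, ack: recv[Int].μY.…}, done: select{more: send[Int].μY.…, data: offer{more: end, retry: μY.…, err: end}, done: offer{retry: μY.…, done: μY.…}}}
step 7: select err  ✓  residual = offer{more: send[Int].end, ack: recv[Int].μY.…}
step 8: offer ack  ✓  residual = recv[Int].μY.…
trace exhausted — no violation

NONE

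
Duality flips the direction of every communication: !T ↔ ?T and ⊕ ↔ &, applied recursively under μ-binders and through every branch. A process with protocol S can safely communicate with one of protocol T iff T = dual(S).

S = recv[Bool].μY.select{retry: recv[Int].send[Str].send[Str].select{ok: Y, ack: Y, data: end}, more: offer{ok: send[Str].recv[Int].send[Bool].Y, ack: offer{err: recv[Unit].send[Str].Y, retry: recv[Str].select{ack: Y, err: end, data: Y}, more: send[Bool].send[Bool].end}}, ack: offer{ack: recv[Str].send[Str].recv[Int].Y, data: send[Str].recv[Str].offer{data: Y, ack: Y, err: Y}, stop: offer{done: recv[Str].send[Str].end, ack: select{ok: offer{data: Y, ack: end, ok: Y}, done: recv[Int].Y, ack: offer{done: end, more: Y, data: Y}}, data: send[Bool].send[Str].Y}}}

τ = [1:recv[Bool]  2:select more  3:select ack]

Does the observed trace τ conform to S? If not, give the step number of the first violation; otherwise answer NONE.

step 1: recv[Bool]  ok  residual = μY.…
step 2: select more  ok  residual = offer{ok: send[Str].recv[Int].send[Bool].μY.…, ack: offer{err: recv[Unit].send[Str].μY.…, retry: recv[Str].select{ack: μY.…, err: end, data: μY.…}, more: send[Bool].send[Bool].end}}
step 3: got select ack, protocol expects offer ok or offer ack  ✗

3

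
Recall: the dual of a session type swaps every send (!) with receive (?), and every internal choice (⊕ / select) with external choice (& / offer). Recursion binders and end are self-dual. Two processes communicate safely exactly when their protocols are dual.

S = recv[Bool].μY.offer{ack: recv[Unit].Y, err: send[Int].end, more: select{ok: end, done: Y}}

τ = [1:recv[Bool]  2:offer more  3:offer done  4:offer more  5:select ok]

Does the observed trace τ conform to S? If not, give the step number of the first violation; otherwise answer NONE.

3

@1 recv[Bool]  match  state: μY.…
@2 offer more  match  state: select{ok: end, done: μY.…}
@3 got offer done, protocol expects select ok or select done  ✗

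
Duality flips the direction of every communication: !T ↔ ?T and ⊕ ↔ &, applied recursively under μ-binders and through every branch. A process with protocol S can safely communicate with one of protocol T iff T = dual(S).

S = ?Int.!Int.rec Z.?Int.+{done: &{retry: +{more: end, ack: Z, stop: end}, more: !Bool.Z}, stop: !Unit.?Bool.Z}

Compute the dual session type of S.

?Int ↦ !Int
  !Int ↦ ?Int
    rec Z ↦ rec Z  (binder kept)
      ?Int ↦ !Int
        +{done,stop} ↦ &{done,stop}  (select→offer)
          [done]
            &{retry,more} ↦ +{retry,more}  (&→⊕)
              [retry]
                +{more,ack,stop} ↦ &{more,ack,stop}  (select→offer)
                  [more]
                    dual(end) = end
                  [ack]
                    dual(Z) = Z
                  [stop]
                    dual(end) = end
              [more]
                !Bool ↦ ?Bool
                  dual(Z) = Z
          [stop]
            !Unit ↦ ?Unit
              ?Bool ↦ !Bool
                dual(Z) = Z

!Int.?Int.rec Z.!Int.&{done: +{retry: &{more: end, ack: Z, stop: end}, more: ?Bool.Z}, stop: ?Unit.!Bool.Z}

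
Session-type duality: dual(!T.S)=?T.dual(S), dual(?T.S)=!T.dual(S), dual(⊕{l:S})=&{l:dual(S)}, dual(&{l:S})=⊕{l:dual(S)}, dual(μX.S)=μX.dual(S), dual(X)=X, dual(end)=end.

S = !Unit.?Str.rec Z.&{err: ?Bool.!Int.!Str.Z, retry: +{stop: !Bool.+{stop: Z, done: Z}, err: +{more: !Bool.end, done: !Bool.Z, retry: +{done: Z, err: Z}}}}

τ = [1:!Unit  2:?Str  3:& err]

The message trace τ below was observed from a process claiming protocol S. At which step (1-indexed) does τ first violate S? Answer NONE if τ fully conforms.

NONE

step 1: !Unit  ✓  residual = ?Str.rec Z.…
step 2: ?Str  ✓  residual = rec Z.…
step 3: & err  ✓  residual = ?Bool.!Int.!Str.rec Z.…
trace exhausted — no violation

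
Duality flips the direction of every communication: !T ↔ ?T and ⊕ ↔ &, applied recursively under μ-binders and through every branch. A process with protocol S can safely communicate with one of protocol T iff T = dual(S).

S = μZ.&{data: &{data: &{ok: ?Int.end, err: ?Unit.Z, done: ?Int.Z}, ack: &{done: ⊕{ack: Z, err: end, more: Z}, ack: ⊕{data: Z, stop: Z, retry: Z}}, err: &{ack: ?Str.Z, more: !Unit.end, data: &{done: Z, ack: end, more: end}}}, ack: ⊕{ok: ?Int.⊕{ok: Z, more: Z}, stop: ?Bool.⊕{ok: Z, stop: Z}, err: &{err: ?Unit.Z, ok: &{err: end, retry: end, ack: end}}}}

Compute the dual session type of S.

μZ.⊕{data: ⊕{data: ⊕{ok: !Int.end, err: !Unit.Z, done: !Int.Z}, ack: ⊕{done: &{ack: Z, err: end, more: Z}, ack: &{data: Z, stop: Z, retry: Z}}, err: ⊕{ack: !Str.Z, more: ?Unit.end, data: ⊕{done: Z, ack: end, more: end}}}, ack: &{ok: !Int.&{ok: Z, more: Z}, stop: !Bool.&{ok: Z, stop: Z}, err: ⊕{err: !Unit.Z, ok: ⊕{err: end, retry: end, ack: end}}}}

μZ = μZ  (rec unchanged)
  &{data,ack} = ⊕{data,ack}  (external→internal)
    [data]
      &{data,ack,err} = ⊕{data,ack,err}  (external→internal)
        [data]
          &{ok,err,done} = ⊕{ok,err,done}  (external→internal)
            [ok]
              ?Int = !Int
                end ↦ end
            [err]
              ?Unit = !Unit
                Z ↦ Z
            [done]
              ?Int = !Int
                Z ↦ Z
        [ack]
          &{done,ack} = ⊕{done,ack}  (external→internal)
            [done]
              ⊕{ack,err,more} = &{ack,err,more}  (⊕→&)
                [ack]
                  Z ↦ Z
                [err]
                  end ↦ end
                [more]
                  Z ↦ Z
            [ack]
              ⊕{data,stop,retry} = &{data,stop,retry}  (⊕→&)
                [data]
                  Z ↦ Z
                [stop]
                  Z ↦ Z
                [retry]
                  Z ↦ Z
        [err]
          &{ack,more,data} = ⊕{ack,more,data}  (external→internal)
            [ack]
              ?Str = !Str
                Z ↦ Z
            [more]
              !Unit = ?Unit
                end ↦ end
            [data]
              &{done,ack,more} = ⊕{done,ack,more}  (external→internal)
                [done]
                  Z ↦ Z
                [ack]
                  end ↦ end
                [more]
                  end ↦ end
    [ack]
      ⊕{ok,stop,err} = &{ok,stop,err}  (⊕→&)
        [ok]
          ?Int = !Int
            ⊕{ok,more} = &{ok,more}  (⊕→&)
              [ok]
                Z ↦ Z
              [more]
                Z ↦ Z
        [stop]
          ?Bool = !Bool
            ⊕{ok,stop} = &{ok,stop}  (⊕→&)
              [ok]
                Z ↦ Z
              [stop]
                Z ↦ Z
        [err]
          &{err,ok} = ⊕{err,ok}  (external→internal)
            [err]
              ?Unit = !Unit
                Z ↦ Z
            [ok]
              &{err,retry,ack} = ⊕{err,retry,ack}  (external→internal)
                [err]
                  end ↦ end
                [retry]
                  end ↦ end
                [ack]
                  end ↦ end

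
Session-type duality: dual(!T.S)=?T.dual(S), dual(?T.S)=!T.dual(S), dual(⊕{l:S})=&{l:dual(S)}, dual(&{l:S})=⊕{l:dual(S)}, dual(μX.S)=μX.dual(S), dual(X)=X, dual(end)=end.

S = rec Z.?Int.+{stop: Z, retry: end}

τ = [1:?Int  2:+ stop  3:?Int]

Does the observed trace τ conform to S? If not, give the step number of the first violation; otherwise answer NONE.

step 1: ?Int  match  state: +{stop: rec Z.…, retry: end}
step 2: + stop  match  state: rec Z.…
step 3: ?Int  match  state: +{stop: rec Z.…, retry: end}
trace exhausted — no violation

NONE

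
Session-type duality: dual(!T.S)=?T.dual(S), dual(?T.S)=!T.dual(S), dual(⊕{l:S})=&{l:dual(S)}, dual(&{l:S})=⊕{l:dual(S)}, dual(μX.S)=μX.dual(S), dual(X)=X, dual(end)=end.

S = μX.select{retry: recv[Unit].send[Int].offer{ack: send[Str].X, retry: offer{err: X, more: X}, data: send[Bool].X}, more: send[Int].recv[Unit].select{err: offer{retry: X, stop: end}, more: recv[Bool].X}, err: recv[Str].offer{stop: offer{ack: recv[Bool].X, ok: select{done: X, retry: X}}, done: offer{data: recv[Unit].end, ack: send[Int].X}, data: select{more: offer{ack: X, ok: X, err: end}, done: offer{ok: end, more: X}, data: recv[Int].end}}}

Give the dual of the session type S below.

μX = μX  (binder kept)
  select{retry,more,err} = offer{retry,more,err}  (⊕→&)
    [retry]
      recv[Unit] = send[Unit]
        send[Int] = recv[Int]
          offer{ack,retry,data} = select{ack,retry,data}  (offer→select)
            [ack]
              send[Str] = recv[Str]
                X self-dual
            [retry]
              offer{err,more} = select{err,more}  (offer→select)
                [err]
                  X self-dual
                [more]
                  X self-dual
            [data]
              send[Bool] = recv[Bool]
                X self-dual
    [more]
      send[Int] = recv[Int]
        recv[Unit] = send[Unit]
          select{err,more} = offer{err,more}  (⊕→&)
            [err]
              offer{retry,stop} = select{retry,stop}  (offer→select)
                [retry]
                  X self-dual
                [stop]
                  end self-dual
            [more]
              recv[Bool] = send[Bool]
                X self-dual
    [err]
      recv[Str] = send[Str]
        offer{stop,done,data} = select{stop,done,data}  (offer→select)
          [stop]
            offer{ack,ok} = select{ack,ok}  (offer→select)
              [ack]
                recv[Bool] = send[Bool]
                  X self-dual
              [ok]
                select{done,retry} = offer{done,retry}  (⊕→&)
                  [done]
                    X self-dual
                  [retry]
                    X self-dual
          [done]
            offer{data,ack} = select{data,ack}  (offer→select)
              [data]
                recv[Unit] = send[Unit]
                  end self-dual
              [ack]
                send[Int] = recv[Int]
                  X self-dual
          [data]
            select{more,done,data} = offer{more,done,data}  (⊕→&)
              [more]
                offer{ack,ok,err} = select{ack,ok,err}  (offer→select)
                  [ack]
                    X self-dual
                  [ok]
                    X self-dual
                  [err]
                    end self-dual
              [done]
                offer{ok,more} = select{ok,more}  (offer→select)
                  [ok]
                    end self-dual
                  [more]
                    X self-dual
              [data]
                recv[Int] = send[Int]
                  end self-dual

μX.offer{retry: send[Unit].recv[Int].select{ack: recv[Str].X, retry: select{err: X, more: X}, data: recv[Bool].X}, more: recv[Int].send[Unit].offer{err: select{retry: X, stop: end}, more: send[Bool].X}, err: send[Str].select{stop: select{ack: send[Bool].X, ok: offer{done: X, retry: X}}, done: select{data: send[Unit].end, ack: recv[Int].X}, data: offer{more: select{ack: X, ok: X, err: end}, done: select{ok: end, more: X}, data: send[Int].end}}}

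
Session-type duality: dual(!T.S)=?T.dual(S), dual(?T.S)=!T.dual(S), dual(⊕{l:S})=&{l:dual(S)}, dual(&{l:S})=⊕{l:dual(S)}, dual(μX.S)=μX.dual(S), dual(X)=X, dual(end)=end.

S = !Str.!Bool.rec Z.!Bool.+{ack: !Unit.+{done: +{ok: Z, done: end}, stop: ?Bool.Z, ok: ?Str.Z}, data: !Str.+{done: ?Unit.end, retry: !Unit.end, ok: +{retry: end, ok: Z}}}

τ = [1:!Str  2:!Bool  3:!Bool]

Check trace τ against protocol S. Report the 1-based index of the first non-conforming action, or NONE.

@1 !Str  ok  state: !Bool.rec Z.…
@2 !Bool  ok  state: rec Z.…
@3 !Bool  ok  state: +{ack: !Unit.+{done: +{ok: rec Z.…, done: end}, stop: ?Bool.rec Z.…, ok: ?Str.rec Z.…}, data: !Str.+{done: ?Unit.end, retry: !Unit.end, ok: +{retry: end, ok: rec Z.…}}}
trace exhausted — no violation

NONE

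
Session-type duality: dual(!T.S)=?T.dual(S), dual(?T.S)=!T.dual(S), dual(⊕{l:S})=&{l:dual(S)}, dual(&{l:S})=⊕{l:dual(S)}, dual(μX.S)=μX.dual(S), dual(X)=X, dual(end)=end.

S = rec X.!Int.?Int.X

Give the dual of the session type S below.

rec X.?Int.!Int.X

rec X = rec X  (rec unchanged)
  !Int = ?Int
    ?Int = !Int
      X ↦ X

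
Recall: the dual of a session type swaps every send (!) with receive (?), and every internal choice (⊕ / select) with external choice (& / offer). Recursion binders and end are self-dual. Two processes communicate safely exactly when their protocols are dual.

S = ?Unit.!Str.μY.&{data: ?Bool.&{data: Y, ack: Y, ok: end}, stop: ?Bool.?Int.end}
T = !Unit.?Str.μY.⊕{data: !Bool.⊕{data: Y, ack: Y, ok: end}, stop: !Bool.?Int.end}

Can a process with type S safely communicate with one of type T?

NO

?Unit vs !Unit  ✓
  !Str vs ?Str  ✓
    μY vs μY  ✓ (binder kept)
      &{data,stop} vs ⊕{data,stop}  ✓ labels match
        case data:
          ?Bool vs !Bool  ✓
            &{data,ack,ok} vs ⊕{data,ack,ok}  ✓ labels match
              case data:
                Y vs Y  ✓
              case ack:
                Y vs Y  ✓
              case ok:
                end vs end  ✓
        case stop:
          ?Bool vs !Bool  ✓
            ?Int vs ?Int  ✗ same direction on both sides — not dual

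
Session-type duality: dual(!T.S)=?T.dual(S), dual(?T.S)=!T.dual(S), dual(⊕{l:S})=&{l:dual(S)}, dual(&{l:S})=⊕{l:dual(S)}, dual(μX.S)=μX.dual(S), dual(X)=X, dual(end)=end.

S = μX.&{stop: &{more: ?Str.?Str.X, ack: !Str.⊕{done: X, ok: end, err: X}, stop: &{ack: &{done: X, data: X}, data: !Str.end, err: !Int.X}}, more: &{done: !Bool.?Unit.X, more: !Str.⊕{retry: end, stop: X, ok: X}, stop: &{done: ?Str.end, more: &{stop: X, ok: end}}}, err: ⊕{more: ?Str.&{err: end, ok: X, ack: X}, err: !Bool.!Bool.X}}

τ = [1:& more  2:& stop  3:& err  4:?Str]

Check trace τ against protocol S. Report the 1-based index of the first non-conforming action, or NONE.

[1] & more  ok  cont: &{done: !Bool.?Unit.μX.…, more: !Str.⊕{retry: end, stop: μX.…, ok: μX.…}, stop: &{done: ?Str.end, more: &{stop: μX.…, ok: end}}}
[2] & stop  ok  cont: &{done: ?Str.end, more: &{stop: μX.…, ok: end}}
[3] got & err, protocol expects & done or & more  ✗

3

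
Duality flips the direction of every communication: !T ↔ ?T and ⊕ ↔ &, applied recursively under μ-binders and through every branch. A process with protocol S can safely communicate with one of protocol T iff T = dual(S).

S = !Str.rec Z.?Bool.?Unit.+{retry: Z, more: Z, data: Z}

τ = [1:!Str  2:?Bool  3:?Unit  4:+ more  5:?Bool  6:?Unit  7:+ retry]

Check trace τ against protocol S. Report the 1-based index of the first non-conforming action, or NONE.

NONE

@1 !Str  ok  residual = rec Z.…
@2 ?Bool  ok  residual = ?Unit.+{retry: rec Z.…, more: rec Z.…, data: rec Z.…}
@3 ?Unit  ok  residual = +{retry: rec Z.…, more: rec Z.…, data: rec Z.…}
@4 + more  ok  residual = rec Z.…
@5 ?Bool  ok  residual = ?Unit.+{retry: rec Z.…, more: rec Z.…, data: rec Z.…}
@6 ?Unit  ok  residual = +{retry: rec Z.…, more: rec Z.…, data: rec Z.…}
@7 + retry  ok  residual = rec Z.…
trace exhausted — no violation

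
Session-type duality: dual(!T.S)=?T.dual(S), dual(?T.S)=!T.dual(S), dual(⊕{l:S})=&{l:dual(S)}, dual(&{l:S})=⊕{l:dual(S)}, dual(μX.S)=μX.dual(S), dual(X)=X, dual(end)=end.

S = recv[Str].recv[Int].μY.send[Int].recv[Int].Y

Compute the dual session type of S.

send[Str].send[Int].μY.recv[Int].send[Int].Y

recv[Str] → send[Str]
  recv[Int] → send[Int]
    μY → μY  (binder kept)
      send[Int] → recv[Int]
        recv[Int] → send[Int]
          Y ↦ Y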